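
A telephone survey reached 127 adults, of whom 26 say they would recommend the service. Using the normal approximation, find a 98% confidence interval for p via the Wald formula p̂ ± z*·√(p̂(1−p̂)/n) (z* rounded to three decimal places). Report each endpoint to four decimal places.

p̂ = 26/127 = 0.20472.
SE(p̂) = √(0.20472·0.79528/127) = 0.035805.
For 98% confidence, z* = 2.326.
Margin = 2.326·0.035805 = 0.08328.
CI: 0.20472 ± 0.08328 = (0.1214, 0.2880).

(0.1214, 0.2880)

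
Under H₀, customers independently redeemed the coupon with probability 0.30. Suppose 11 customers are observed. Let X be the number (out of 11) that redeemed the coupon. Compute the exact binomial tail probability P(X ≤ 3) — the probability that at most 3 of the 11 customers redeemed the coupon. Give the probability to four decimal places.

X ~ Binomial(n=11, p=0.30).
P(X ≤ 3) = C(11,0)·0.30^0·0.70^11 + C(11,1)·0.30^1·0.70^10 + C(11,2)·0.30^2·0.70^9 + C(11,3)·0.30^3·0.70^8.
= 0.019773 + 0.093217 + 0.199750 + 0.256822 = 0.5696.

P = 0.5696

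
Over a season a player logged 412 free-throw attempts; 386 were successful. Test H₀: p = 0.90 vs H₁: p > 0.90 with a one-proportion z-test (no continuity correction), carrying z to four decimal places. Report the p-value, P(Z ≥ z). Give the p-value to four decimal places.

The sample proportion is 386/412 = 0.93689.
Under H₀, SE = √(p₀(1−p₀)/n) = √(0.90·0.10/412) = √0.000218447 = 0.014780.
Test statistic (full precision, shown to 4 dp): z = (386/412 − 0.90)/SE₀ ≈ 2.4962.
p-value = P(Z ≥ z) with z = 2.4962 → 0.0063.

p-value = 0.0063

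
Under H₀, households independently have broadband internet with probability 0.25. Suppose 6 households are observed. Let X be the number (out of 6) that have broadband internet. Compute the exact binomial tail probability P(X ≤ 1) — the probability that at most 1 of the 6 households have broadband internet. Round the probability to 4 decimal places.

P = 0.5339

X is binomial with n = 6 and p = 0.25.
P(X ≤ 1) = C(6,0)·0.25^0·0.75^6 + C(6,1)·0.25^1·0.75^5.
= 0.177979 + 0.355957 = 0.5339.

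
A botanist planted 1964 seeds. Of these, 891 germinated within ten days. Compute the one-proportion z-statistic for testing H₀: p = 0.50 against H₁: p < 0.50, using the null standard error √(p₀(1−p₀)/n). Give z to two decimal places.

The sample proportion is 891/1964 = 0.45367.
Under H₀, SE = √(p₀(1−p₀)/n) = √(0.50·0.50/1964) = √0.000127291 = 0.011282.
z = (0.45367 − 0.50)/0.011282 = -0.04633/0.011282 = -4.11.

z = -4.11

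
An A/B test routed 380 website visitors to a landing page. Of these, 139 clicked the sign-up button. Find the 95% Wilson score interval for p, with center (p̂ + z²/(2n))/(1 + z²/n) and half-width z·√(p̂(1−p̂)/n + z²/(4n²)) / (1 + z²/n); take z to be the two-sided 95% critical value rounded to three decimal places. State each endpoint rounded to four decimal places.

p̂ = 139/380 = 0.36579; z = 1.960, so z² = 3.841600.
Denominator 1 + z²/n = 1 + 3.841600/380 = 1.010109.
Center = (0.36579 + 0.005055)/1.010109 = 0.36713.
Radicand: p̂(1−p̂)/n + z²/(4n²) = 0.000610494 + 0.000006651 = 0.000617145.
Half-width = 1.960·√0.000617145/1.010109 = 0.04820.
So the interval runs from 0.3189 to 0.4153.

(0.3189, 0.4153)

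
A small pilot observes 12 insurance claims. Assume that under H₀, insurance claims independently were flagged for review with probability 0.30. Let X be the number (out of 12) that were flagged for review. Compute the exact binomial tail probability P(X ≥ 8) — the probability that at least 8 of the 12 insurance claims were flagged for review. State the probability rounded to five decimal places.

P = 0.00949

X ~ Binomial(n=12, p=0.30).
P(X ≥ 8) = Σ_{j=8}^{12} C(12,j)·0.30^j·0.70^{12−j}.
= 0.007798 + 0.001485 + 0.000191 + 0.000015 + 0.000001 = 0.00949.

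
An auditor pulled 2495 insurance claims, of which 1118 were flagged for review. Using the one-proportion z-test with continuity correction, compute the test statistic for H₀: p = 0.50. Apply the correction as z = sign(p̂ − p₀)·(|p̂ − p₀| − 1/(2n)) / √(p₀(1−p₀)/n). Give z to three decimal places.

With x = 1118 successes in n = 2495, p̂ = 0.44810. p̂ − p₀ = -0.051904.
1/(2n) = 0.000200.
Corrected numerator: |-0.051904| − 0.000200 = 0.051704.
Under H₀, SE = √(p₀(1−p₀)/n) = √(0.50·0.50/2495) = √0.000100200 = 0.010010.
z = −0.051704/0.010010 = -5.165.

z = -5.165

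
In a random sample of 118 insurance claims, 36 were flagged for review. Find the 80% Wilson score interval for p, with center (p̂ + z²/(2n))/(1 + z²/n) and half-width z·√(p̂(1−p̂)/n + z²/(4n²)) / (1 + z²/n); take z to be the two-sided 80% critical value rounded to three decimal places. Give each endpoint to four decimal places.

(0.2537, 0.3618)

Here p̂ = 36/118 = 0.30508 and z = 1.282 (z² = 1.643524).
Denominator 1 + z²/n = 1 + 1.643524/118 = 1.013928.
Center = (0.30508 + 0.006964)/1.013928 = 0.30776.
Radicand: p̂(1−p̂)/n + z²/(4n²) = 0.001796678 + 0.000029509 = 0.001826187.
Half-width = 1.282·√0.001826187/1.013928 = 0.05403.
Interval: 0.30776 ± 0.05403 → (0.2537, 0.3618).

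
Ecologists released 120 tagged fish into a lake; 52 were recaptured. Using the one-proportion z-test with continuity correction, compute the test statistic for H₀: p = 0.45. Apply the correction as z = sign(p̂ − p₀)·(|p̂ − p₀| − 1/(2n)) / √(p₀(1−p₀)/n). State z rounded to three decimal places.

z = -0.275

p̂ = 52/120 = 0.43333. p̂ − p₀ = -0.016667.
1/(2n) = 0.004167.
Corrected numerator: |-0.016667| − 0.004167 = 0.012500.
Under H₀, SE = √(p₀(1−p₀)/n) = √(0.45·0.55/120) = √0.002062500 = 0.045415.
z = −0.012500/0.045415 = -0.275.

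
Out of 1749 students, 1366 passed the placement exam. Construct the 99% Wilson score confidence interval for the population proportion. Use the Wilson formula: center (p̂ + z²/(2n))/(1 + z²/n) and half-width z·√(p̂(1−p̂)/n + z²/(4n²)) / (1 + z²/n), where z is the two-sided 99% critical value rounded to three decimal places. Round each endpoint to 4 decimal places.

p̂ = 1366/1749 = 0.78102; z = 2.576, so z² = 6.635776.
Denominator 1 + z²/n = 1 + 6.635776/1749 = 1.003794.
Adjusted center: (0.78102 + z²/(2n))/1.003794 = 0.77996.
Radicand: p̂(1−p̂)/n + z²/(4n²) = 0.000097787 + 0.000000542 = 0.000098329.
Half-width = 2.576·√0.000098329/1.003794 = 0.02545.
So the interval runs from 0.7545 to 0.8054.

(0.7545, 0.8054)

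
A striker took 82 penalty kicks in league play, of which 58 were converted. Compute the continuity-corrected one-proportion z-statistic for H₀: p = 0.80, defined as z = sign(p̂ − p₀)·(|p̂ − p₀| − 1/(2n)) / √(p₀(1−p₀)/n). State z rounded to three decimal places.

z = -1.960

Sample proportion p̂ = 58/82 = 0.70732. p̂ − p₀ = -0.092683.
1/(2n) = 0.006098.
Corrected numerator: |-0.092683| − 0.006098 = 0.086585.
SE₀ = √(0.80·0.20/82) = 0.044173.
z = (−)0.086585/0.044173 = -1.960.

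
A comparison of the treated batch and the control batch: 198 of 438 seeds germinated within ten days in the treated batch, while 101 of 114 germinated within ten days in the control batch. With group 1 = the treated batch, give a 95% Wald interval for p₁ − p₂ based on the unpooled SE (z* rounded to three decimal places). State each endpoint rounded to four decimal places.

(-0.5086, -0.3592)

p̂₁ = 0.45205, p̂₂ = 0.88596, so the observed difference is -0.43391.
SE = √(0.000565528 + 0.000886238) = √0.001451766 = 0.038102.
The 95% critical value is z* = 1.960. Margin of error = 0.07468.
Interval: -0.43391 ± 0.07468 → (-0.5086, -0.3592).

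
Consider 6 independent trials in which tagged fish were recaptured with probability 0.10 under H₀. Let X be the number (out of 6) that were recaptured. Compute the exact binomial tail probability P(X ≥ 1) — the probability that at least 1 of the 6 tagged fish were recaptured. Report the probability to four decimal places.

P = 0.4686

X is binomial with n = 6 and p = 0.10.
P(X ≥ 1) = Σ_{j=1}^{6} C(6,j)·0.10^j·0.90^{6−j}.
= 0.354294 + 0.098415 + 0.014580 + 0.001215 + 0.000054 + 0.000001 = 0.4686.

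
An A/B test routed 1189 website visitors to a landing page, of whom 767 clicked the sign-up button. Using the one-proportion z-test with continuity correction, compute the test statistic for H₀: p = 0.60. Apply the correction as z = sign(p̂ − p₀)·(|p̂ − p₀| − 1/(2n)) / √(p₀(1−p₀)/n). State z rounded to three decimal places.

With x = 767 successes in n = 1189, p̂ = 0.64508. p̂ − p₀ = 0.045080.
1/(2n) = 0.000421.
Corrected numerator: |0.045080| − 0.000421 = 0.044659.
Null standard error: √(0.60·0.40/1189) = √0.000201850 = 0.014207.
z = +0.044659/0.014207 = 3.143.

z = 3.143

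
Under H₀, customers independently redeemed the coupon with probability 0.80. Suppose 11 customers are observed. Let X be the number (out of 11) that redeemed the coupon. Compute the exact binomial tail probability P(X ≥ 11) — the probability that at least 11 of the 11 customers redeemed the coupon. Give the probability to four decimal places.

P = 0.0859

X ~ Binomial(n=11, p=0.80).
P(X ≥ 11) = C(11,11)·0.80^11·0.20^0.
= 0.085899 = 0.0859.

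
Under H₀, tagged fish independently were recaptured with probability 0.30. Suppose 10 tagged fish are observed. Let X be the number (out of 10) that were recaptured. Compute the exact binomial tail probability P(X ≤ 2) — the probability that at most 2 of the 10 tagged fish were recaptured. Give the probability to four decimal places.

X is binomial with n = 10 and p = 0.30.
P(X ≤ 2) = C(10,0)·0.30^0·0.70^10 + C(10,1)·0.30^1·0.70^9 + C(10,2)·0.30^2·0.70^8.
= 0.028248 + 0.121061 + 0.233474 = 0.3828.

P = 0.3828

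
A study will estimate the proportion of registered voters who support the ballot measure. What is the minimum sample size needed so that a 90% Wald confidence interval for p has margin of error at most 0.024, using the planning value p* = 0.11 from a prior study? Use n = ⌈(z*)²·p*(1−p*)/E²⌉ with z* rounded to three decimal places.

For 90% confidence, z* = 1.645.
p*(1−p*) = 0.11·0.89 = 0.0979.
(z*)²·p*(1−p*)/E² = 2.706025·0.0979/0.000576 = 459.930.
⌈459.930⌉ = 460.

n = 460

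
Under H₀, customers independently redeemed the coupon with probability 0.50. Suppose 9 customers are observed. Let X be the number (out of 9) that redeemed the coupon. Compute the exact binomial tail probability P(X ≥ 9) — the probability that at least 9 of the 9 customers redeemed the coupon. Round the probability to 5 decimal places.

P = 0.00195

X is binomial with n = 9 and p = 0.50.
P(X ≥ 9) = C(9,9)·0.50^9·0.50^0.
= 0.001953 = 0.00195.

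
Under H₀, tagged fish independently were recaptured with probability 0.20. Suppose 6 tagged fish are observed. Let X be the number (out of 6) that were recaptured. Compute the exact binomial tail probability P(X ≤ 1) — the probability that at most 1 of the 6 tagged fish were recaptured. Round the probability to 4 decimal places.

P = 0.6554

X is binomial with n = 6 and p = 0.20.
P(X ≤ 1) = C(6,0)·0.20^0·0.80^6 + C(6,1)·0.20^1·0.80^5.
= 0.262144 + 0.393216 = 0.6554.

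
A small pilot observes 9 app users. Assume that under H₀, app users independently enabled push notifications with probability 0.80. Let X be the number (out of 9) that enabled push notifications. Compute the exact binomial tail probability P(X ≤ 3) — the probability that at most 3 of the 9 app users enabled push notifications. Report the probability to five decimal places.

X ~ Binomial(n=9, p=0.80).
P(X ≤ 3) = C(9,0)·0.80^0·0.20^9 + C(9,1)·0.80^1·0.20^8 + C(9,2)·0.80^2·0.20^7 + C(9,3)·0.80^3·0.20^6.
= 0.000001 + 0.000018 + 0.000295 + 0.002753 = 0.00307.

P = 0.00307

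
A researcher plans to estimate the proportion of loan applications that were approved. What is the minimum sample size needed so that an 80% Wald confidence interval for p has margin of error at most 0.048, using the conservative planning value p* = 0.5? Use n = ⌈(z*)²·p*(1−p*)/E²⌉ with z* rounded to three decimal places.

n = 179

z* = 1.282 at the 80% level.
p*(1−p*) = 0.2500.
Required n before rounding: 1.643524 × 0.2500 / 0.048² = 178.334.
Rounding up, n = 179.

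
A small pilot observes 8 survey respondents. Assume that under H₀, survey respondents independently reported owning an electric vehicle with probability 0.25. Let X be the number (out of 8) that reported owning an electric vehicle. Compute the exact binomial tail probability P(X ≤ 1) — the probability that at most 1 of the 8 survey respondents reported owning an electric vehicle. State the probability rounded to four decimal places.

X ~ Binomial(n=8, p=0.25).
P(X ≤ 1) = C(8,0)·0.25^0·0.75^8 + C(8,1)·0.25^1·0.75^7.
= 0.100113 + 0.266968 = 0.3671.

P = 0.3671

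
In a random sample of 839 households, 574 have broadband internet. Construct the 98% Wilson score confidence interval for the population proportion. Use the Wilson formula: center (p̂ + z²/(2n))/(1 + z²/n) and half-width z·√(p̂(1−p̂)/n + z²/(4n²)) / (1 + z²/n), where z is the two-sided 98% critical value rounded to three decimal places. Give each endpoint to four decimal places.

Here p̂ = 574/839 = 0.68415 and z = 2.326 (z² = 5.410276).
Denominator 1 + z²/n = 1 + 5.410276/839 = 1.006448.
Adjusted center: (0.68415 + z²/(2n))/1.006448 = 0.68297.
Radicand: p̂(1−p̂)/n + z²/(4n²) = 0.000257556 + 0.000001921 = 0.000259477.
Half-width = 2.326·√0.000259477/1.006448 = 0.03723.
CI: 0.68297 ± 0.03723 = (0.6457, 0.7202).

(0.6457, 0.7202)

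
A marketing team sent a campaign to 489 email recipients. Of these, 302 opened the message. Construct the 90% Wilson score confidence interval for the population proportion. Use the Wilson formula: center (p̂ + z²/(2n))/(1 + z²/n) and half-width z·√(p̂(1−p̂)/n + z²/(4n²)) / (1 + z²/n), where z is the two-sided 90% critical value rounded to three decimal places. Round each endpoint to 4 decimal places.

(0.5809, 0.6530)

p̂ = 302/489 = 0.61759; z = 1.645, so z² = 2.706025.
Denominator 1 + z²/n = 1 + 2.706025/489 = 1.005534.
Adjusted center: (0.61759 + z²/(2n))/1.005534 = 0.61694.
Radicand: p̂(1−p̂)/n + z²/(4n²) = 0.000482972 + 0.000002829 = 0.000485801.
Half-width = 1.645·√0.000485801/1.005534 = 0.03606.
Interval: 0.61694 ± 0.03606 → (0.5809, 0.6530).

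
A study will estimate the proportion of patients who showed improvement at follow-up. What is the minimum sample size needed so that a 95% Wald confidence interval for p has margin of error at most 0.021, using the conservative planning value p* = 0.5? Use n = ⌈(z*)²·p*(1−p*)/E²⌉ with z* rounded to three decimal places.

z* = 1.960 at the 95% level.
p*(1−p*) = 0.2500.
Required n before rounding: 3.841600 × 0.2500 / 0.021² = 2177.778.
⌈2177.778⌉ = 2178.

n = 2178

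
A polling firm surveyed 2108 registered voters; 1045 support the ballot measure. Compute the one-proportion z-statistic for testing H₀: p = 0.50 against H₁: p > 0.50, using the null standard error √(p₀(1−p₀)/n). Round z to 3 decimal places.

p̂ = 1045/2108 = 0.49573.
Under H₀, SE = √(p₀(1−p₀)/n) = √(0.50·0.50/2108) = √0.000118596 = 0.010890.
z = (0.49573 − 0.50)/0.010890 = -0.00427/0.010890 = -0.392.

z = -0.392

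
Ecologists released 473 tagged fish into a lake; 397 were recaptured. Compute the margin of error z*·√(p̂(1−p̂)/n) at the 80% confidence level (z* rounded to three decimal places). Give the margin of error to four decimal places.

With x = 397 successes in n = 473, p̂ = 0.83932.
Standard error of p̂: √(0.134860/473) = √0.000285115 = 0.016885.
z* = 1.282 at the 80% level.
So ME = 0.0216.

ME = 0.0216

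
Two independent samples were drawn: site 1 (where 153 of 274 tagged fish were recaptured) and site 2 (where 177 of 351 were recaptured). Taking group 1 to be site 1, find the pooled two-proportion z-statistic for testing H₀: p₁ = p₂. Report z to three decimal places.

Sample proportions: p̂₁ = 153/274 = 0.55839 and p̂₂ = 177/351 = 0.50427.
Pooling: p̂ = 330/625 = 0.52800.
SE = √[p̂(1−p̂)(1/n₁+1/n₂)] = √[0.52800·0.47200·(1/274+1/351)] ≈ 0.040244.
z = (p̂₁ − p̂₂)/SE = (0.55839 − 0.50427)/0.040244 = 0.05412/0.040244 = 1.345.

z = 1.345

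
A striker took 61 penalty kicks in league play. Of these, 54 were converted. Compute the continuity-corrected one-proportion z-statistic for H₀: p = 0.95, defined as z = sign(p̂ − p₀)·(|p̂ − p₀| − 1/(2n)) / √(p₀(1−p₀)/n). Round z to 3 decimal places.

With x = 54 successes in n = 61, p̂ = 0.88525. p̂ − p₀ = -0.064754.
1/(2n) = 0.008197.
Corrected numerator: |-0.064754| − 0.008197 = 0.056557.
SE₀ = √(0.95·0.05/61) = 0.027905.
z = −0.056557/0.027905 = -2.027.

z = -2.027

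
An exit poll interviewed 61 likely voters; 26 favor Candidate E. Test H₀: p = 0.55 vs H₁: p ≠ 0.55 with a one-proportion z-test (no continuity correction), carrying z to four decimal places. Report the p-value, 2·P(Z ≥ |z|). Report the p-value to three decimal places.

p-value = 0.052

The sample proportion is 26/61 = 0.42623.
Null standard error: √(0.55·0.45/61) = √0.004057377 = 0.063698.
Test statistic (full precision, shown to 4 dp): z = (26/61 − 0.55)/SE₀ ≈ -1.9431.
From the standard normal, 2·P(Z ≥ |z|) = 0.052.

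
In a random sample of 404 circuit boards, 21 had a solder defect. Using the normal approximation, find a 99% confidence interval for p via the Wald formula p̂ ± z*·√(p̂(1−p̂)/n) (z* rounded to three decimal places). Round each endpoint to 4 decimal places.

Sample proportion p̂ = 21/404 = 0.05198.
Standard error of p̂: √(0.049278/404) = √0.000121976 = 0.011044.
The 99% critical value is z* = 2.576.
Margin of error: 2.576 × 0.011044 = 0.02845.
Interval: 0.05198 ± 0.02845 → (0.0235, 0.0804).

(0.0235, 0.0804)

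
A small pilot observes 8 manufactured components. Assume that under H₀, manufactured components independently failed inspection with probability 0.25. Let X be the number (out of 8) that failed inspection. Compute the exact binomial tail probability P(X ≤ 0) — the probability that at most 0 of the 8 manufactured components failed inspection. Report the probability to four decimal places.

X ~ Binomial(n=8, p=0.25).
P(X ≤ 0) = C(8,0)·0.25^0·0.75^8.
= 0.100113 = 0.1001.

P = 0.1001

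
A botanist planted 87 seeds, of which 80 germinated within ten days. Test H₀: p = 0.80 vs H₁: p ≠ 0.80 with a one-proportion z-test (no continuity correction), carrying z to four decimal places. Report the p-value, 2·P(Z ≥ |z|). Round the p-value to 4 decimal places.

p-value = 0.0053

With x = 80 successes in n = 87, p̂ = 0.91954.
Null standard error: √(0.80·0.20/87) = √0.001839080 = 0.042885.
Test statistic (full precision, shown to 4 dp): z = (80/87 − 0.80)/SE₀ ≈ 2.7875.
From the standard normal, 2·P(Z ≥ |z|) = 0.0053.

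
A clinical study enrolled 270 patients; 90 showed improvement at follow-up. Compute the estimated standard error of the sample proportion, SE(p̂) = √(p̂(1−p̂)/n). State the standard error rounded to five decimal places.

With x = 90 successes in n = 270, p̂ = 0.33333.
p̂(1−p̂) = 0.222221.
Dividing by n and taking the root: √0.000823041 = 0.02869.

SE = 0.02869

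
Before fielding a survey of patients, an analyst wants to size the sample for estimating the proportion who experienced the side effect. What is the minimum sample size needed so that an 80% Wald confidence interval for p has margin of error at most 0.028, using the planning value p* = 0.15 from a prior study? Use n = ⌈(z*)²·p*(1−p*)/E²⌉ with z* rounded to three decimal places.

The 80% critical value is z* = 1.282.
p*(1−p*) = 0.15·0.85 = 0.1275.
Required n before rounding: 1.643524 × 0.1275 / 0.028² = 267.282.
Rounding up, n = 268.

n = 268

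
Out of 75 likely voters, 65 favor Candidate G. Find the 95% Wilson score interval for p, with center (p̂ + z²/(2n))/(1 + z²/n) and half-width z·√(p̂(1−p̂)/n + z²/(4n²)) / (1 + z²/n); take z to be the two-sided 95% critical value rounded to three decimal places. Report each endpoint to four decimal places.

(0.7717, 0.9259)

p̂ = 65/75 = 0.86667; z = 1.960, so z² = 3.841600.
1 + z²/n = 1.051221.
Adjusted center: (0.86667 + z²/(2n))/1.051221 = 0.84880.
Radicand: p̂(1−p̂)/n + z²/(4n²) = 0.001540741 + 0.000170738 = 0.001711479.
Half-width = 1.960·√0.001711479/1.051221 = 0.07713.
CI: 0.84880 ± 0.07713 = (0.7717, 0.9259).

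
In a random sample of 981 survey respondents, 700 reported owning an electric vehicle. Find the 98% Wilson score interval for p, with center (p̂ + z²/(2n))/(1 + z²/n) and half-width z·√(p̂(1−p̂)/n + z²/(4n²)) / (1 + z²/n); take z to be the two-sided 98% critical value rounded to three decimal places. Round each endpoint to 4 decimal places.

(0.6789, 0.7459)

Here p̂ = 700/981 = 0.71356 and z = 2.326 (z² = 5.410276).
1 + z²/n = 1.005515.
Center = (0.71356 + 0.002758)/1.005515 = 0.71239.
Radicand: p̂(1−p̂)/n + z²/(4n²) = 0.000208352 + 0.000001405 = 0.000209757.
Half-width = 2.326·√0.000209757/1.005515 = 0.03350.
So the interval runs from 0.6789 to 0.7459.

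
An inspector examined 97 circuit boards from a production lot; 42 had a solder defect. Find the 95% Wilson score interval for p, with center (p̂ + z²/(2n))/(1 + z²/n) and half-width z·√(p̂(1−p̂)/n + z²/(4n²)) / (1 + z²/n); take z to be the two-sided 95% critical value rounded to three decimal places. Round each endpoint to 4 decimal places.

p̂ = 42/97 = 0.43299; z = 1.960, so z² = 3.841600.
1 + z²/n = 1.039604.
Center = (0.43299 + 0.019802)/1.039604 = 0.43554.
Radicand: p̂(1−p̂)/n + z²/(4n²) = 0.002531027 + 0.000102072 = 0.002633099.
Half-width = z·√(radicand)/denom = 1.960·0.051314/1.039604 = 0.09674.
So the interval runs from 0.3388 to 0.5323.

(0.3388, 0.5323)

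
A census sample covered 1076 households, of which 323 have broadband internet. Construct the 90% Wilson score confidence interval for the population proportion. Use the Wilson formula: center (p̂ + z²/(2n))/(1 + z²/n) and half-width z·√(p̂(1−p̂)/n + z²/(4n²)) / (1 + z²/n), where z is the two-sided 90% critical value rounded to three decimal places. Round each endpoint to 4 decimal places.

(0.2777, 0.3236)

p̂ = 323/1076 = 0.30019; z = 1.645, so z² = 2.706025.
Denominator 1 + z²/n = 1 + 2.706025/1076 = 1.002515.
Center = (0.30019 + 0.001257)/1.002515 = 0.30069.
Radicand: p̂(1−p̂)/n + z²/(4n²) = 0.000195236 + 0.000000584 = 0.000195820.
Half-width = 1.645·√0.000195820/1.002515 = 0.02296.
CI: 0.30069 ± 0.02296 = (0.2777, 0.3236).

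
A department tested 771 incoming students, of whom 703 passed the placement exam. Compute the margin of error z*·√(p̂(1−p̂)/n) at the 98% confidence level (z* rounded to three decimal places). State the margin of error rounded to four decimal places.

The sample proportion is 703/771 = 0.91180.
SE(p̂) = √(0.91180·0.08820/771) = 0.010213.
z* = 2.326 at the 98% level.
ME = 2.326·0.010213 = 0.0238.

ME = 0.0238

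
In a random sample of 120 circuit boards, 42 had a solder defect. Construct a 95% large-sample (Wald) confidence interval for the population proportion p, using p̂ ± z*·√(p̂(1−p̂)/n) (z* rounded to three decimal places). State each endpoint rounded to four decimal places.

(0.2647, 0.4353)

The sample proportion is 42/120 = 0.35000.
SE = √(p̂(1−p̂)/n) = √(0.227500/120) = 0.043541.
For 95% confidence, z* = 1.960.
Margin of error: 1.960 × 0.043541 = 0.08534.
Interval: 0.35000 ± 0.08534 → (0.2647, 0.4353).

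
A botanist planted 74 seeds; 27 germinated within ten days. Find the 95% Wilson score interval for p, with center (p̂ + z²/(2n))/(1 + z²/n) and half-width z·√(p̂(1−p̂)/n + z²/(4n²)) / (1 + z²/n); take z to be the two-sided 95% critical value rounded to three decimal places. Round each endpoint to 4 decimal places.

p̂ = 27/74 = 0.36486; z = 1.960, so z² = 3.841600.
Denominator 1 + z²/n = 1 + 3.841600/74 = 1.051914.
Adjusted center: (0.36486 + z²/(2n))/1.051914 = 0.37153.
Radicand: p̂(1−p̂)/n + z²/(4n²) = 0.003131601 + 0.000175383 = 0.003306984.
Half-width = z·√(radicand)/denom = 1.960·0.057506/1.051914 = 0.10715.
CI: 0.37153 ± 0.10715 = (0.2644, 0.4787).

(0.2644, 0.4787)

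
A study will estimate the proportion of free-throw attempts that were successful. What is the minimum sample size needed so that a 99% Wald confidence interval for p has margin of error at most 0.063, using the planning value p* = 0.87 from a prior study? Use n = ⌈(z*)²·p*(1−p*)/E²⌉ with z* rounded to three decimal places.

z* = 2.576 at the 99% level.
p*(1−p*) = 0.1131.
Required n before rounding: 6.635776 × 0.1131 / 0.063² = 189.092.
Rounding up, n = 190.

n = 190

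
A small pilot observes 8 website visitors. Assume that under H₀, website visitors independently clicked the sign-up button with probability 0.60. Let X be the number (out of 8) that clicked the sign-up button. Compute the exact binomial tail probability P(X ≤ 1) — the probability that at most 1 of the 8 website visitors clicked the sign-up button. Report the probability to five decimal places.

X is binomial with n = 8 and p = 0.60.
P(X ≤ 1) = C(8,0)·0.60^0·0.40^8 + C(8,1)·0.60^1·0.40^7.
= 0.000655 + 0.007864 = 0.00852.

P = 0.00852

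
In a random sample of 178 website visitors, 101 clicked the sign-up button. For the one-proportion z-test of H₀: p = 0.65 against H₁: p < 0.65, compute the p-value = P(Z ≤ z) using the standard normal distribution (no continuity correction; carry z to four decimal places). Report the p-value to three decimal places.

p-value = 0.010

With x = 101 successes in n = 178, p̂ = 0.56742.
SE₀ = √(0.65·0.35/178) = 0.035750.
Test statistic (full precision, shown to 4 dp): z = (101/178 − 0.65)/SE₀ ≈ -2.3100.
From the standard normal, P(Z ≤ z) = 0.010.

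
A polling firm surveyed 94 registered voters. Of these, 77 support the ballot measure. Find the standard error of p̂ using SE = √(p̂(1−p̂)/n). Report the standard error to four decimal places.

With x = 77 successes in n = 94, p̂ = 0.81915.
p̂(1−p̂) = 0.81915·0.18085 = 0.148143.
Dividing by n and taking the root: √0.001575989 = 0.0397.

SE = 0.0397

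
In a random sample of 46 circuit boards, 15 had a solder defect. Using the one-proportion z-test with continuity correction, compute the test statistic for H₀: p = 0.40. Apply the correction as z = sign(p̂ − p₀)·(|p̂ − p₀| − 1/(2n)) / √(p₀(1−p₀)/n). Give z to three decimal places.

With x = 15 successes in n = 46, p̂ = 0.32609. p̂ − p₀ = -0.073913.
Continuity correction 1/(2n) = 1/92 = 0.010870.
Corrected numerator: |-0.073913| − 0.010870 = 0.063043.
SE₀ = √(0.40·0.60/46) = 0.072232.
z = −0.063043/0.072232 = -0.873.

z = -0.873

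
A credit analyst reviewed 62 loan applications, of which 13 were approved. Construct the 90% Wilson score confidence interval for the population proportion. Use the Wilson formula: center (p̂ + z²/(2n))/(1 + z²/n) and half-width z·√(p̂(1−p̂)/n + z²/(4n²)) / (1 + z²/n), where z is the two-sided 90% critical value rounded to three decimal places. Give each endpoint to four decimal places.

p̂ = 13/62 = 0.20968; z = 1.645, so z² = 2.706025.
1 + z²/n = 1.043646.
Center = (0.20968 + 0.021823)/1.043646 = 0.22182.
Radicand: p̂(1−p̂)/n + z²/(4n²) = 0.002672787 + 0.000175990 = 0.002848777.
Half-width = z·√(radicand)/denom = 1.645·0.053374/1.043646 = 0.08413.
CI: 0.22182 ± 0.08413 = (0.1377, 0.3059).

(0.1377, 0.3059)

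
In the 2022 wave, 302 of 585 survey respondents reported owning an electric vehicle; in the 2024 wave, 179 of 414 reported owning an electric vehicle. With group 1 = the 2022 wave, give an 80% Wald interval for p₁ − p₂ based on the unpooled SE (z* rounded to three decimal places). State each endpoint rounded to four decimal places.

p̂₁ = 302/585 = 0.51624, p̂₂ = 179/414 = 0.43237; p̂₁ − p̂₂ = 0.08387.
SE = √(0.000426900 + 0.000592816) = √0.001019716 = 0.031933.
z* = 1.282 at the 80% level. Margin = 1.282·0.031933 = 0.04094.
So the interval runs from 0.0429 to 0.1248.

(0.0429, 0.1248)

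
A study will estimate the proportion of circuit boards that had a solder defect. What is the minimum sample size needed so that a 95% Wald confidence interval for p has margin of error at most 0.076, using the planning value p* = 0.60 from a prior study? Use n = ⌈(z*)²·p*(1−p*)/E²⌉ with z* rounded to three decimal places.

For 95% confidence, z* = 1.960.
p*(1−p*) = 0.2400.
Required n before rounding: 3.841600 × 0.2400 / 0.076² = 159.623.
Rounding up, n = 160.

n = 160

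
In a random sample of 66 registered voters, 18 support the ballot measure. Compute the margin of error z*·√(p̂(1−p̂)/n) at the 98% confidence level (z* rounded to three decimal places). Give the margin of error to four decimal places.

ME = 0.1275

With x = 18 successes in n = 66, p̂ = 0.27273.
Standard error of p̂: √(0.198347/66) = √0.003005259 = 0.054820.
The 98% critical value is z* = 2.326.
Margin of error = z*·SE = 2.326 × 0.054820 = 0.1275.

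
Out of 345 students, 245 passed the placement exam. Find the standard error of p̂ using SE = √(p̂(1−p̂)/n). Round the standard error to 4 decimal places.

SE = 0.0244

With x = 245 successes in n = 345, p̂ = 0.71014.
p̂(1−p̂) = 0.71014·0.28986 = 0.205841.
SE = √(0.205841/345) = √0.000596641 = 0.0244.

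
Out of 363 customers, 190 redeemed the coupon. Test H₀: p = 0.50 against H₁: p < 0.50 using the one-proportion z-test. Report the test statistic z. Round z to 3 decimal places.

With x = 190 successes in n = 363, p̂ = 0.52342.
Null standard error: √(0.50·0.50/363) = √0.000688705 = 0.026243.
Test statistic: z = 0.02342/0.026243 = 0.892.

z = 0.892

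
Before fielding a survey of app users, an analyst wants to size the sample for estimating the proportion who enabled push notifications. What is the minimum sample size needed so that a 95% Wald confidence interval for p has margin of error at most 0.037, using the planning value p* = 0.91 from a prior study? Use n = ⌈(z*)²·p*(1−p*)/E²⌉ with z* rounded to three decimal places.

n = 230

For 95% confidence, z* = 1.960.
p*(1−p*) = 0.91·0.09 = 0.0819.
Required n before rounding: 3.841600 × 0.0819 / 0.037² = 229.823.
⌈229.823⌉ = 230.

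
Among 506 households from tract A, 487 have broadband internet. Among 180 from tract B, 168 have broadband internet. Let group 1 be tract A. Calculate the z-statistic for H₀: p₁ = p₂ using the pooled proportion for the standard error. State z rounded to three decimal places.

z = 1.615

p̂₁ = 487/506 = 0.96245, p̂₂ = 168/180 = 0.93333.
Pooled p̂ = (487+168)/(506+180) = 655/686 = 0.95481.
Pooled SE = √[0.0431474·0.00753184] ≈ 0.018027.
z = 0.02912/0.018027 = 1.615.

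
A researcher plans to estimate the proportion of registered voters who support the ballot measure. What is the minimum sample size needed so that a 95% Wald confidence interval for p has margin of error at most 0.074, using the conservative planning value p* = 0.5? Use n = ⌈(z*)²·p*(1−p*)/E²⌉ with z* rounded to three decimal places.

For 95% confidence, z* = 1.960.
p*(1−p*) = 0.2500.
(z*)²·p*(1−p*)/E² = 3.841600·0.2500/0.005476 = 175.383.
⌈175.383⌉ = 176.

n = 176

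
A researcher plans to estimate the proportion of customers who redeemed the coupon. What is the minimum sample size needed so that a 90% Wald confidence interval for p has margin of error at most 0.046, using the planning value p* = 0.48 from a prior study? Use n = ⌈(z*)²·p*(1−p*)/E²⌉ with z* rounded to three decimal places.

For 90% confidence, z* = 1.645.
p*(1−p*) = 0.2496.
Required n before rounding: 2.706025 × 0.2496 / 0.046² = 319.198.
⌈319.198⌉ = 320.

n = 320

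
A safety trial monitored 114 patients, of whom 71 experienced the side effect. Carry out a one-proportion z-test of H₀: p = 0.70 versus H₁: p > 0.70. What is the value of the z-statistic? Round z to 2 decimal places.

z = -1.80

The sample proportion is 71/114 = 0.62281.
SE₀ = √(0.70·0.30/114) = 0.042920.
z = (p̂ − p₀)/SE = (0.62281 − 0.70)/0.042920 = -1.80.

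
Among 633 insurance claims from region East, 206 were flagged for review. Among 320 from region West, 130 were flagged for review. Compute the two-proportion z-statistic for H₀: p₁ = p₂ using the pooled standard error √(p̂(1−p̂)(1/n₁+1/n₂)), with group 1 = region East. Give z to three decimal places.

Sample proportions: p̂₁ = 206/633 = 0.32543 and p̂₂ = 130/320 = 0.40625.
Pooled p̂ = (206+130)/(633+320) = 336/953 = 0.35257.
SE = √[p̂(1−p̂)(1/n₁+1/n₂)] = √[0.35257·0.64743·(1/633+1/320)] ≈ 0.032771.
z = (p̂₁ − p̂₂)/SE = (0.32543 − 0.40625)/0.032771 = -0.08082/0.032771 = -2.466.

z = -2.466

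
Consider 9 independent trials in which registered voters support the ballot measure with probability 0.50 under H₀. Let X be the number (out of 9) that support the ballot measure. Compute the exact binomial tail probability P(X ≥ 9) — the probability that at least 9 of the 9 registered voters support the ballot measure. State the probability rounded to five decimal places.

X ~ Binomial(n=9, p=0.50).
P(X ≥ 9) = C(9,9)·0.50^9·0.50^0.
= 0.001953 = 0.00195.

P = 0.00195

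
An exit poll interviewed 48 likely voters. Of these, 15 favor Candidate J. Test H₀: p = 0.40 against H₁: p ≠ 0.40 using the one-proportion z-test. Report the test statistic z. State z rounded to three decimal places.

The sample proportion is 15/48 = 0.31250.
Under H₀, SE = √(p₀(1−p₀)/n) = √(0.40·0.60/48) = √0.005000000 = 0.070711.
z = (0.31250 − 0.40)/0.070711 = -0.08750/0.070711 = -1.237.

z = -1.237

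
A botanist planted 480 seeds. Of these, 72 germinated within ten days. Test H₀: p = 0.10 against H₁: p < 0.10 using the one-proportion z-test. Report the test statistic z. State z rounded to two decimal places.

z = 3.65

Sample proportion p̂ = 72/480 = 0.15000.
Null standard error: √(0.10·0.90/480) = √0.000187500 = 0.013693.
z = (0.15000 − 0.10)/0.013693 = 0.05000/0.013693 = 3.65.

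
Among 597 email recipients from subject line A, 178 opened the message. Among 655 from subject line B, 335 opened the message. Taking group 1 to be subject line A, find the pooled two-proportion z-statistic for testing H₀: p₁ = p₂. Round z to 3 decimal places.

Sample proportions: p̂₁ = 178/597 = 0.29816 and p̂₂ = 335/655 = 0.51145.
Pooling: p̂ = 513/1252 = 0.40974.
SE = √[p̂(1−p̂)(1/n₁+1/n₂)] = √[0.40974·0.59026·(1/597+1/655)] ≈ 0.027827.
z = (p̂₁ − p̂₂)/SE = (0.29816 − 0.51145)/0.027827 = -0.21329/0.027827 = -7.665.

z = -7.665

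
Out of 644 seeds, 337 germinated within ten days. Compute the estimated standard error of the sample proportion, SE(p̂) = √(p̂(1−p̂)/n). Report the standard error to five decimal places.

SE = 0.01968

With x = 337 successes in n = 644, p̂ = 0.52329.
p̂(1−p̂) = 0.52329·0.47671 = 0.249458.
Dividing by n and taking the root: √0.000387357 = 0.01968.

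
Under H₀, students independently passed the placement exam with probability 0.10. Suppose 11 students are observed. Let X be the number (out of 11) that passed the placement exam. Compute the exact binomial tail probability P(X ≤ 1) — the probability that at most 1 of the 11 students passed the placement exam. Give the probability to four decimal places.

X ~ Binomial(n=11, p=0.10).
P(X ≤ 1) = C(11,0)·0.10^0·0.90^11 + C(11,1)·0.10^1·0.90^10.
= 0.313811 + 0.383546 = 0.6974.

P = 0.6974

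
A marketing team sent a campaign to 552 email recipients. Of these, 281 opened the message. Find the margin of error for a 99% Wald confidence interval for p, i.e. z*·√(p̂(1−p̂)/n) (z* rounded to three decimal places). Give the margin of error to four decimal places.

Sample proportion p̂ = 281/552 = 0.50906.
SE = √(p̂(1−p̂)/n) = √(0.249918/552) = 0.021278.
For 99% confidence, z* = 2.576.
So ME = 0.0548.

ME = 0.0548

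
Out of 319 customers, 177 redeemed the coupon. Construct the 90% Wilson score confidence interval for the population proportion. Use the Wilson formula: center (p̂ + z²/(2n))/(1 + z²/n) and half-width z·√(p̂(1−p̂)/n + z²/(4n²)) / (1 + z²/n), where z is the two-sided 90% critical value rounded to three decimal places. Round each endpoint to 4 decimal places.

Here p̂ = 177/319 = 0.55486 and z = 1.645 (z² = 2.706025).
Denominator 1 + z²/n = 1 + 2.706025/319 = 1.008483.
Center = (0.55486 + 0.004241)/1.008483 = 0.55440.
Radicand: p̂(1−p̂)/n + z²/(4n²) = 0.000774265 + 0.000006648 = 0.000780913.
Half-width = 1.645·√0.000780913/1.008483 = 0.04558.
So the interval runs from 0.5088 to 0.6000.

(0.5088, 0.6000)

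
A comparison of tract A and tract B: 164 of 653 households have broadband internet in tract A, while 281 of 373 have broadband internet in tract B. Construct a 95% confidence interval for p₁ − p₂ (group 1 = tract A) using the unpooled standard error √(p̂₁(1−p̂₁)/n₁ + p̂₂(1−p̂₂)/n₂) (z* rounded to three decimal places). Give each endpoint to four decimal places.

(-0.5572, -0.4472)

p̂₁ = 0.25115, p̂₂ = 0.75335, so the observed difference is -0.50220.
SE = √(0.000288014 + 0.000498159) = √0.000786173 = 0.028039.
z* = 1.960 at the 95% level. Margin = 1.960·0.028039 = 0.05496.
So the interval runs from -0.5572 to -0.4472.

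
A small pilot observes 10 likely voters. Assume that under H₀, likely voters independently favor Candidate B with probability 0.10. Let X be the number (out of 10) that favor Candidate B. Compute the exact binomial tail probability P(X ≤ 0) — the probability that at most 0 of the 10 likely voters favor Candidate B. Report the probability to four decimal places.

P = 0.3487

X is binomial with n = 10 and p = 0.10.
P(X ≤ 0) = C(10,0)·0.10^0·0.90^10.
= 0.348678 = 0.3487.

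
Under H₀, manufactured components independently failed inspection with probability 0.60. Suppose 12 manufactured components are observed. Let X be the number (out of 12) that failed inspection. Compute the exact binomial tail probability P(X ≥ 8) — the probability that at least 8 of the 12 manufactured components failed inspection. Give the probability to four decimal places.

X ~ Binomial(n=12, p=0.60).
P(X ≥ 8) = Σ_{j=8}^{12} C(12,j)·0.60^j·0.40^{12−j}.
= 0.212841 + 0.141894 + 0.063852 + 0.017414 + 0.002177 = 0.4382.

P = 0.4382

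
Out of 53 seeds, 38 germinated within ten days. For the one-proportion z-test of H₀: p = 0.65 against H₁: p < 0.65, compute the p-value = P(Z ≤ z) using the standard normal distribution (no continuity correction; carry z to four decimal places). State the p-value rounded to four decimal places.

p-value = 0.8467

With x = 38 successes in n = 53, p̂ = 0.71698.
Under H₀, SE = √(p₀(1−p₀)/n) = √(0.65·0.35/53) = √0.004292453 = 0.065517.
Test statistic (full precision, shown to 4 dp): z = (38/53 − 0.65)/SE₀ ≈ 1.0224.
From the standard normal, P(Z ≤ z) = 0.8467.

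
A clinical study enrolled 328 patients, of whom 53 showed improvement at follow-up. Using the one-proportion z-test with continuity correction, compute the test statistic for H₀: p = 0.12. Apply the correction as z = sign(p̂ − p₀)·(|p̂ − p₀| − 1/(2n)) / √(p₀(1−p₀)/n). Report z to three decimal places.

z = 2.233

Sample proportion p̂ = 53/328 = 0.16159. p̂ − p₀ = 0.041585.
Continuity correction 1/(2n) = 1/656 = 0.001524.
Corrected numerator: |0.041585| − 0.001524 = 0.040061.
SE₀ = √(0.12·0.88/328) = 0.017943.
z = +0.040061/0.017943 = 2.233.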